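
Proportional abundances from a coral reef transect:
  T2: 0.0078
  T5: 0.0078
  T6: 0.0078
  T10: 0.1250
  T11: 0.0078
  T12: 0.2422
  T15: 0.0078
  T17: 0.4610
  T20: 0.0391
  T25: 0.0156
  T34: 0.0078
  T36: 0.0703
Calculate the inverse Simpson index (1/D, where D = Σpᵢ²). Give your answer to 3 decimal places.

3.403

D = 0.0078² + 0.0078² + 0.0078² + 0.125² + 0.0078² + 0.2422² + 0.0078² + 0.461² + 0.0391² + 0.0156² + 0.0078² + 0.0703² = 0.0000608 + 0.0000608 + 0.0000608 + 0.0156250 + 0.0000608 + 0.0586608 + 0.0000608 + 0.2125210 + 0.0015288 + 0.0002434 + 0.0000608 + 0.0049421 = 0.2938861 (working shown to 7 dp, full precision carried).
So 1/D = 3.40268, i.e. 3.403 to 3 decimal places.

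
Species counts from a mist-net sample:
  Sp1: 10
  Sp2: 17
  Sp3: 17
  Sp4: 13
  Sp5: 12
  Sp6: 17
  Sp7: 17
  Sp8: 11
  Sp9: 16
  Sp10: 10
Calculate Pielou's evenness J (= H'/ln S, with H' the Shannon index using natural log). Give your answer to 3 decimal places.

0.990

Total N = 10+17+17+13+12+17+17+11+16+10 = 140, so the proportions are 0.07143, 0.12143, 0.12143, 0.09286, 0.08571, 0.12143, 0.12143, 0.07857, 0.11429, 0.07143 (working shown to 5 dp, full precision carried).
H' = −Σ pᵢ ln pᵢ = −((-0.18850) + (-0.25602) + (-0.25602) + (-0.22069) + (-0.21058) + (-0.25602) + (-0.25602) + (-0.19987) + (-0.24789) + (-0.18850)) = 2.28013.
With S = 10 species, ln S = 2.30259, so J = 2.28013/2.30259 = 0.99025, i.e. 0.990 to 3 decimal places.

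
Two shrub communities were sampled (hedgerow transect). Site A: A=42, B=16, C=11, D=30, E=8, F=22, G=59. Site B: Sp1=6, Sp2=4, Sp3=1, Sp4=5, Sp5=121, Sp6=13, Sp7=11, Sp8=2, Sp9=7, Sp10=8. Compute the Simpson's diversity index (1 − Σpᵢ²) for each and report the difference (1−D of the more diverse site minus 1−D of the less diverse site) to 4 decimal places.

Site A: N=188, proportions 0.223404, 0.085106, 0.058511, 0.159574, 0.042553, 0.117021, 0.31383, giving 1−D = 0.799966 (working shown to 6 dp, full precision carried).
Site B: N=178, proportions 0.033708, 0.022472, 0.005618, 0.02809, 0.679775, 0.073034, 0.061798, 0.011236, 0.039326, 0.044944, giving 1−D = 0.522598.
Difference = |0.799966 − 0.522598| = 0.277368, i.e. 0.2774 to 4 decimal places.

0.2774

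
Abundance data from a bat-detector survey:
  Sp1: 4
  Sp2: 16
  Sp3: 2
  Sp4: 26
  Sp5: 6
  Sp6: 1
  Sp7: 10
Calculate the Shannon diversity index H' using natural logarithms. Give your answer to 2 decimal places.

1.56

Total N = 4+16+2+26+6+1+10 = 65, so the proportions are 0.0615, 0.2462, 0.0308, 0.4, 0.0923, 0.0154, 0.1538 (working shown to 4 dp, full precision carried).
Each pᵢ ln pᵢ term: 0.0615×(-2.7881)=-0.1716, 0.2462×(-1.4018)=-0.3451, 0.0308×(-3.4812)=-0.1071, 0.4×(-0.9163)=-0.3665, 0.0923×(-2.3826)=-0.2199, 0.0154×(-4.1744)=-0.0642, 0.1538×(-1.8718)=-0.2880.
Sum = -1.5624, so H' = 1.56.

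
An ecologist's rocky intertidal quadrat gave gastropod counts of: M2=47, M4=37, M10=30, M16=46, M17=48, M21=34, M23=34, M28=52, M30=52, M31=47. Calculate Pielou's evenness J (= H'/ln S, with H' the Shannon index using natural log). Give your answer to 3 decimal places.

Total N = 47+37+30+46+48+34+34+52+52+47 = 427, so the proportions are 0.11007, 0.08665, 0.07026, 0.10773, 0.11241, 0.07963, 0.07963, 0.12178, 0.12178, 0.11007 (working shown to 5 dp, full precision carried).
H' = −Σ pᵢ ln pᵢ = −((-0.24289) + (-0.21194) + (-0.18658) + (-0.24003) + (-0.24569) + (-0.20149) + (-0.20149) + (-0.25641) + (-0.25641) + (-0.24289)) = 2.28580.
With S = 10 species, ln S = 2.30259, so J = 2.28580/2.30259 = 0.99271, i.e. 0.993 to 3 decimal places.

0.993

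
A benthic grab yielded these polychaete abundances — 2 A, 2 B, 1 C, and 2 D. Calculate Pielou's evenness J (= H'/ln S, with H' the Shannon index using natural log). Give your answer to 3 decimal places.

0.975

Total N = 2+2+1+2 = 7, so the proportions are 0.28571, 0.28571, 0.14286, 0.28571 (working shown to 5 dp, full precision carried).
H' = −Σ pᵢ ln pᵢ = −((-0.35793) + (-0.35793) + (-0.27799) + (-0.35793)) = 1.35178.
With S = 4 species, ln S = 1.38629, so J = 1.35178/1.38629 = 0.97511, i.e. 0.975 to 3 decimal places.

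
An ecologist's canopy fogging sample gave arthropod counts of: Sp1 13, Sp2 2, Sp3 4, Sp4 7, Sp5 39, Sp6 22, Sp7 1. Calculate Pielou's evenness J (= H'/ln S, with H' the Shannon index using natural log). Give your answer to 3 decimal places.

0.755

Total N = 13+2+4+7+39+22+1 = 88, so the proportions are 0.14773, 0.02273, 0.04545, 0.07955, 0.44318, 0.25, 0.01136 (working shown to 5 dp, full precision carried).
H' = −Σ pᵢ ln pᵢ = −((-0.28251) + (-0.08600) + (-0.14050) + (-0.20136) + (-0.36065) + (-0.34657) + (-0.05088)) = 1.46848.
With S = 7 species, ln S = 1.94591, so J = 1.46848/1.94591 = 0.75465, i.e. 0.755 to 3 decimal places.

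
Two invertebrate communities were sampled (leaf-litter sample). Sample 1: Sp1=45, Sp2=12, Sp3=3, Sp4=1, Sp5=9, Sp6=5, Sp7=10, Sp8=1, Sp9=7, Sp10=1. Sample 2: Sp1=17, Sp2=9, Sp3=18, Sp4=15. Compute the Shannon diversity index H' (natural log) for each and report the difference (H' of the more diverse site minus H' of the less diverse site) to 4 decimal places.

0.3271

Sample 1: N=94, proportions 0.478723, 0.12766, 0.031915, 0.010638, 0.095745, 0.053191, 0.106383, 0.010638, 0.074468, 0.010638, giving H' = 1.682827 (working shown to 6 dp, full precision carried).
Sample 2: N=59, proportions 0.288136, 0.152542, 0.305085, 0.254237, giving H' = 1.355722.
Difference = |1.682827 − 1.355722| = 0.327105, i.e. 0.3271 to 4 decimal places.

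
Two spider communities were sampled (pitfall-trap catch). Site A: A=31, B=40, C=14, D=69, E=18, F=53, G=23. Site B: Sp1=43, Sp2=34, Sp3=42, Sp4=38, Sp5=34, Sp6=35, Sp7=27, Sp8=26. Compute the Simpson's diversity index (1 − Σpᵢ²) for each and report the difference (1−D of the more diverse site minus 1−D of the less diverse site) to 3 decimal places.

0.053

Site A: N=248, proportions 0.125, 0.16129, 0.056452, 0.278226, 0.072581, 0.21371, 0.092742, giving 1−D = 0.818223 (working shown to 6 dp, full precision carried).
Site B: N=279, proportions 0.154122, 0.121864, 0.150538, 0.136201, 0.121864, 0.125448, 0.096774, 0.09319, giving 1−D = 0.871546.
Difference = |0.818223 − 0.871546| = 0.053323, i.e. 0.053 to 3 decimal places.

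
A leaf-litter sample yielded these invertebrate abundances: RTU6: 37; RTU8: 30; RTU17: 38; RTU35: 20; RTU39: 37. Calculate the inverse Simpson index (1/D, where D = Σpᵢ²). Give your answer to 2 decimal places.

4.79

Total N = 37+30+38+20+37 = 162, so the proportions are 0.228395, 0.185185, 0.234568, 0.123457, 0.228395 (working shown to 6 dp, full precision carried).
D = 0.228395² + 0.185185² + 0.234568² + 0.123457² + 0.228395² = 0.052164 + 0.034294 + 0.055022 + 0.015242 + 0.052164 = 0.208886.
So 1/D = 4.7873, i.e. 4.79 to 2 decimal places.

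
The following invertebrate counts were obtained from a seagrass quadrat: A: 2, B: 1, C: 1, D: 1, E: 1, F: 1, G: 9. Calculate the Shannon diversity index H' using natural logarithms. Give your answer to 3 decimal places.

Total N = 2+1+1+1+1+1+9 = 16, so the proportions are 0.125, 0.0625, 0.0625, 0.0625, 0.0625, 0.0625, 0.5625 (working shown to 5 dp, full precision carried).
Each pᵢ ln pᵢ term: 0.125×(-2.07944)=-0.25993, 0.0625×(-2.77259)=-0.17329, 0.0625×(-2.77259)=-0.17329, 0.0625×(-2.77259)=-0.17329, 0.0625×(-2.77259)=-0.17329, 0.0625×(-2.77259)=-0.17329, 0.5625×(-0.57536)=-0.32364.
Sum = -1.45001, so H' = 1.450.

1.450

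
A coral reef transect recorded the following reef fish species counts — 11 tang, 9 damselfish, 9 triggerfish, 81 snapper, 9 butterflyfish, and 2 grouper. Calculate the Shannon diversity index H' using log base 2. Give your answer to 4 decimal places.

1.6365

Total N = 11+9+9+81+9+2 = 121, so the proportions are 0.090909, 0.07438, 0.07438, 0.669421, 0.07438, 0.016529 (working shown to 6 dp, full precision carried).
Each pᵢ log₂ pᵢ term: 0.090909×(-3.459432)=-0.314494, 0.07438×(-3.748938)=-0.278847, 0.07438×(-3.748938)=-0.278847, 0.669421×(-0.579013)=-0.387604, 0.07438×(-3.748938)=-0.278847, 0.016529×(-5.918863)=-0.097832.
Sum = -1.636470, so H' = 1.6365.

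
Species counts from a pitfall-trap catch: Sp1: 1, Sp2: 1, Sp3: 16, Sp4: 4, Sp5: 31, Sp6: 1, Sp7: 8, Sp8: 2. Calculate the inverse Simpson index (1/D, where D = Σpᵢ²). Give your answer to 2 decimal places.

3.14

Total N = 1+1+16+4+31+1+8+2 = 64, so the proportions are 0.01562, 0.01562, 0.25, 0.0625, 0.48438, 0.01562, 0.125, 0.03125 (working shown to 5 dp, full precision carried).
D = 0.01562² + 0.01562² + 0.25² + 0.0625² + 0.48438² + 0.01562² + 0.125² + 0.03125² = 0.00024 + 0.00024 + 0.06250 + 0.00391 + 0.23462 + 0.00024 + 0.01562 + 0.00098 = 0.31836.
So 1/D = 3.1411, i.e. 3.14 to 2 decimal places.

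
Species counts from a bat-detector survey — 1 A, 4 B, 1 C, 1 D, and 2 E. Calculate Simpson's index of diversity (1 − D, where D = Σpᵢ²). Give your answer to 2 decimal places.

0.72

Total N = 1+4+1+1+2 = 9, so the proportions are 0.1111, 0.4444, 0.1111, 0.1111, 0.2222 (working shown to 4 dp, full precision carried).
D = 0.1111² + 0.4444² + 0.1111² + 0.1111² + 0.2222² = 0.0123 + 0.1975 + 0.0123 + 0.0123 + 0.0494 = 0.2840.
So 1 − D = 0.7160, i.e. 0.72 to 2 decimal places.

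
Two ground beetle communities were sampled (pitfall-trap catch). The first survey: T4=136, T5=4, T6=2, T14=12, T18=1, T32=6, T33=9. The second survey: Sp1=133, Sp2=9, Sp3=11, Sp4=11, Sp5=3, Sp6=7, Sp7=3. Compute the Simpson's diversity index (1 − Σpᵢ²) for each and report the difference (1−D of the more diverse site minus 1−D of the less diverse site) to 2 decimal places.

0.07

The first survey: N=170, proportions 0.8, 0.0235, 0.0118, 0.0706, 0.0059, 0.0353, 0.0529, giving 1−D = 0.3502 (working shown to 4 dp, full precision carried).
The second survey: N=177, proportions 0.7514, 0.0508, 0.0621, 0.0621, 0.0169, 0.0395, 0.0169, giving 1−D = 0.4229.
Difference = |0.3502 − 0.4229| = 0.0727, i.e. 0.07 to 2 decimal places.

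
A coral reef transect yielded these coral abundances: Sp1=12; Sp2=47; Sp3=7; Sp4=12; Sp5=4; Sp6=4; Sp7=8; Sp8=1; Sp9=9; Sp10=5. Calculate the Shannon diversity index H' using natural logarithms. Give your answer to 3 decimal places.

1.849

Total N = 12+47+7+12+4+4+8+1+9+5 = 109, so the proportions are 0.11009, 0.43119, 0.06422, 0.11009, 0.0367, 0.0367, 0.07339, 0.00917, 0.08257, 0.04587 (working shown to 5 dp, full precision carried).
Each pᵢ ln pᵢ term: 0.11009×(-2.20644)=-0.24291, 0.43119×(-0.84120)=-0.36272, 0.06422×(-2.74544)=-0.17631, 0.11009×(-2.20644)=-0.24291, 0.0367×(-3.30505)=-0.12129, 0.0367×(-3.30505)=-0.12129, 0.07339×(-2.61191)=-0.19170, 0.00917×(-4.69135)=-0.04304, 0.08257×(-2.49412)=-0.20594, 0.04587×(-3.08191)=-0.14137.
Sum = -1.84947, so H' = 1.849.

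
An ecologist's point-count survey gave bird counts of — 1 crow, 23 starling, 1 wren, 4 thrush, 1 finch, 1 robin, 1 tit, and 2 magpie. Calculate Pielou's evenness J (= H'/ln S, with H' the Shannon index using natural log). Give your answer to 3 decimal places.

Total N = 1+23+1+4+1+1+1+2 = 34, so the proportions are 0.02941, 0.67647, 0.02941, 0.11765, 0.02941, 0.02941, 0.02941, 0.05882 (working shown to 5 dp, full precision carried).
H' = −Σ pᵢ ln pᵢ = −((-0.10372) + (-0.26441) + (-0.10372) + (-0.25177) + (-0.10372) + (-0.10372) + (-0.10372) + (-0.16666)) = 1.20142.
With S = 8 species, ln S = 2.07944, so J = 1.20142/2.07944 = 0.57776, i.e. 0.578 to 3 decimal places.

0.578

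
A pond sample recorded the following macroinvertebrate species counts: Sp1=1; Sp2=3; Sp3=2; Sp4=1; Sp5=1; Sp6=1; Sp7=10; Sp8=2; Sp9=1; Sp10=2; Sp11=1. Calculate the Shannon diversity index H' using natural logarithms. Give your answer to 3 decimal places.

2.000

Total N = 1+3+2+1+1+1+10+2+1+2+1 = 25, so the proportions are 0.04, 0.12, 0.08, 0.04, 0.04, 0.04, 0.4, 0.08, 0.04, 0.08, 0.04 (working shown to 5 dp, full precision carried).
Each pᵢ ln pᵢ term: 0.04×(-3.21888)=-0.12876, 0.12×(-2.12026)=-0.25443, 0.08×(-2.52573)=-0.20206, 0.04×(-3.21888)=-0.12876, 0.04×(-3.21888)=-0.12876, 0.04×(-3.21888)=-0.12876, 0.4×(-0.91629)=-0.36652, 0.08×(-2.52573)=-0.20206, 0.04×(-3.21888)=-0.12876, 0.08×(-2.52573)=-0.20206, 0.04×(-3.21888)=-0.12876.
Sum = -1.99965, so H' = 2.000.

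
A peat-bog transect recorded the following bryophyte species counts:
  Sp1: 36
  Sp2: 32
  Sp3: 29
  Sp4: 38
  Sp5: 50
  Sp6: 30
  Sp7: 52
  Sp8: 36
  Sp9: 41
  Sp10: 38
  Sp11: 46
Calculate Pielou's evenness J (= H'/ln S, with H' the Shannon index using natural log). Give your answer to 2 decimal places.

Total N = 36+32+29+38+50+30+52+36+41+38+46 = 428, so the proportions are 0.0841, 0.0748, 0.0678, 0.0888, 0.1168, 0.0701, 0.1215, 0.0841, 0.0958, 0.0888, 0.1075 (working shown to 4 dp, full precision carried).
H' = −Σ pᵢ ln pᵢ = −((-0.2082) + (-0.1939) + (-0.1824) + (-0.2150) + (-0.2508) + (-0.1863) + (-0.2561) + (-0.2082) + (-0.2247) + (-0.2150) + (-0.2397)) = 2.3804.
With S = 11 species, ln S = 2.3979, so J = 2.3804/2.3979 = 0.9927, i.e. 0.99 to 2 decimal places.

0.99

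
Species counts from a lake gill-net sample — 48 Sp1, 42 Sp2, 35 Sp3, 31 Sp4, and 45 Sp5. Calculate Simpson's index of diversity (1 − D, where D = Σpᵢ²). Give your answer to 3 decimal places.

0.795

Total N = 48+42+35+31+45 = 201, so the proportions are 0.23881, 0.20896, 0.17413, 0.15423, 0.22388 (working shown to 5 dp, full precision carried).
D = 0.23881² + 0.20896² + 0.17413² + 0.15423² + 0.22388² = 0.05703 + 0.04366 + 0.03032 + 0.02379 + 0.05012 = 0.20492.
So 1 − D = 0.79508, i.e. 0.795 to 3 decimal places.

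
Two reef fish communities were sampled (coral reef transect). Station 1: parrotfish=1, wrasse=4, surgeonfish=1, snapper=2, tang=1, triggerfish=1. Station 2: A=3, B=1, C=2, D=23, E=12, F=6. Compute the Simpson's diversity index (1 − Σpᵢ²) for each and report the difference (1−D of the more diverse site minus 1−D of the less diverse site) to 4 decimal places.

Station 1: N=10, proportions 0.1, 0.4, 0.1, 0.2, 0.1, 0.1, giving 1−D = 0.760000 (working shown to 6 dp, full precision carried).
Station 2: N=47, proportions 0.06383, 0.021277, 0.042553, 0.489362, 0.255319, 0.12766, giving 1−D = 0.672703.
Difference = |0.760000 − 0.672703| = 0.087297, i.e. 0.0873 to 4 decimal places.

0.0873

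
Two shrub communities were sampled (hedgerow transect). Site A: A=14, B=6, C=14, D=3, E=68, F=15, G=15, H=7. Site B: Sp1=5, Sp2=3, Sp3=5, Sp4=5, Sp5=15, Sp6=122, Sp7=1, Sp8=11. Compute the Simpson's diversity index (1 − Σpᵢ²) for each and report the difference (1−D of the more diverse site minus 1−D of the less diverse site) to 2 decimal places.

Site A: N=142, proportions 0.0986, 0.0423, 0.0986, 0.0211, 0.4789, 0.1056, 0.1056, 0.0493, giving 1−D = 0.7243 (working shown to 4 dp, full precision carried).
Site B: N=167, proportions 0.0299, 0.018, 0.0299, 0.0299, 0.0898, 0.7305, 0.006, 0.0659, giving 1−D = 0.4509.
Difference = |0.7243 − 0.4509| = 0.2734, i.e. 0.27 to 2 decimal places.

0.27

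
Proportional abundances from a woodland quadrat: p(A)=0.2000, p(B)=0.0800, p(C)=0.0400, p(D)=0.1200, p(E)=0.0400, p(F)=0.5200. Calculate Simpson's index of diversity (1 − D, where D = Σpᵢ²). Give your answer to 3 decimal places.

D = 0.2² + 0.08² + 0.04² + 0.12² + 0.04² + 0.52² = 0.04000 + 0.00640 + 0.00160 + 0.01440 + 0.00160 + 0.27040 = 0.33440 (working shown to 5 dp, full precision carried).
So 1 − D = 0.66560, i.e. 0.666 to 3 decimal places.

0.666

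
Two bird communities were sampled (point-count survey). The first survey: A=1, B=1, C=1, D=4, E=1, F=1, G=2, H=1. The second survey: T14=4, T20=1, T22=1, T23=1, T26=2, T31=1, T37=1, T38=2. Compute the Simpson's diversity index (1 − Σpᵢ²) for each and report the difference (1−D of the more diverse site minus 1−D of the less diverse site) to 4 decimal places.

0.0090

The first survey: N=12, proportions 0.083333, 0.083333, 0.083333, 0.333333, 0.083333, 0.083333, 0.166667, 0.083333, giving 1−D = 0.819444 (working shown to 6 dp, full precision carried).
The second survey: N=13, proportions 0.307692, 0.076923, 0.076923, 0.076923, 0.153846, 0.076923, 0.076923, 0.153846, giving 1−D = 0.828402.
Difference = |0.819444 − 0.828402| = 0.008958, i.e. 0.0090 to 4 decimal places.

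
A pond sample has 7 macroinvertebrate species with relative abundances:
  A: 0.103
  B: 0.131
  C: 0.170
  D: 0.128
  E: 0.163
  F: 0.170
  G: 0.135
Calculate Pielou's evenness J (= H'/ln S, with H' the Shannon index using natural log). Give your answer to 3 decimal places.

0.993

H' = −Σ pᵢ ln pᵢ = −((-0.23412) + (-0.26627) + (-0.30123) + (-0.26313) + (-0.29568) + (-0.30123) + (-0.27033)) = 1.93200 (working shown to 5 dp, full precision carried).
With S = 7 species, ln S = 1.94591, so J = 1.93200/1.94591 = 0.99285, i.e. 0.993 to 3 decimal places.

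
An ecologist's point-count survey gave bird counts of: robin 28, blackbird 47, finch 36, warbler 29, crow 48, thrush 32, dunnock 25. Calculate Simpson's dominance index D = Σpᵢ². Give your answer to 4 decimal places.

Total N = 28+47+36+29+48+32+25 = 245, so the proportions are 0.114286, 0.191837, 0.146939, 0.118367, 0.195918, 0.130612, 0.102041 (working shown to 6 dp, full precision carried).
D = 0.114286² + 0.191837² + 0.146939² + 0.118367² + 0.195918² + 0.130612² + 0.102041² = 0.013061 + 0.036801 + 0.021591 + 0.014011 + 0.038384 + 0.017060 + 0.010412 = 0.151320.
To 4 decimal places, D = 0.1513.

0.1513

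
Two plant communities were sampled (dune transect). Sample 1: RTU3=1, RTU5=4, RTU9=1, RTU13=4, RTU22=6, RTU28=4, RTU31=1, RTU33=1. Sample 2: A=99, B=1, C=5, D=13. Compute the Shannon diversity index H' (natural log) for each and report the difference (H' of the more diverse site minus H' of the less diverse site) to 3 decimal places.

1.282

Sample 1: N=22, proportions 0.04545, 0.18182, 0.04545, 0.18182, 0.27273, 0.18182, 0.04545, 0.04545, giving H' = 1.84622 (working shown to 5 dp, full precision carried).
Sample 2: N=118, proportions 0.83898, 0.00847, 0.04237, 0.11017, giving H' = 0.56468.
Difference = |1.84622 − 0.56468| = 1.28154, i.e. 1.282 to 3 decimal places.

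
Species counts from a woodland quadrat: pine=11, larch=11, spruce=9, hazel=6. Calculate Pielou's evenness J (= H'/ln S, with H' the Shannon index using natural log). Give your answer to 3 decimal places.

Total N = 11+11+9+6 = 37, so the proportions are 0.2973, 0.2973, 0.24324, 0.16216 (working shown to 5 dp, full precision carried).
H' = −Σ pᵢ ln pᵢ = −((-0.36063) + (-0.36063) + (-0.34387) + (-0.29500)) = 1.36013.
With S = 4 species, ln S = 1.38629, so J = 1.36013/1.38629 = 0.98112, i.e. 0.981 to 3 decimal places.

0.981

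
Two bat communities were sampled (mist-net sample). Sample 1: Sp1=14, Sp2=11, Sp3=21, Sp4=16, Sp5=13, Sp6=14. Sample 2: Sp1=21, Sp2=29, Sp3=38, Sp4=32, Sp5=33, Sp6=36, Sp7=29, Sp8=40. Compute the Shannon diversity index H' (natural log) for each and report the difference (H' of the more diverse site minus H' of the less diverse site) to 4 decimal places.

Sample 1: N=89, proportions 0.1573034, 0.1235955, 0.2359551, 0.1797753, 0.1460674, 0.1573034, giving H' = 1.7705332 (working shown to 7 dp, full precision carried).
Sample 2: N=258, proportions 0.0813953, 0.1124031, 0.1472868, 0.124031, 0.127907, 0.1395349, 0.1124031, 0.1550388, giving H' = 2.0633605.
Difference = |1.7705332 − 2.0633605| = 0.2928273, i.e. 0.2928 to 4 decimal places.

0.2928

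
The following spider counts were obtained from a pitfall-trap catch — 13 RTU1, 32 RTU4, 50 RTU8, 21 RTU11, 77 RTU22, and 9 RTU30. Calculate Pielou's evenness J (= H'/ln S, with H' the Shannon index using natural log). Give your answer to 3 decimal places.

Total N = 13+32+50+21+77+9 = 202, so the proportions are 0.06436, 0.15842, 0.24752, 0.10396, 0.38119, 0.04455 (working shown to 5 dp, full precision carried).
H' = −Σ pᵢ ln pᵢ = −((-0.17655) + (-0.29189) + (-0.34561) + (-0.23534) + (-0.36764) + (-0.13861)) = 1.55563.
With S = 6 species, ln S = 1.79176, so J = 1.55563/1.79176 = 0.86822, i.e. 0.868 to 3 decimal places.

0.868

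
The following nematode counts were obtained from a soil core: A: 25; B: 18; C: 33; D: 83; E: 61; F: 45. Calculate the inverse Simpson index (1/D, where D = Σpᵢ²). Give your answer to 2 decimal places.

4.79

Total N = 25+18+33+83+61+45 = 265, so the proportions are 0.09434, 0.067925, 0.124528, 0.313208, 0.230189, 0.169811 (working shown to 6 dp, full precision carried).
D = 0.09434² + 0.067925² + 0.124528² + 0.313208² + 0.230189² + 0.169811² = 0.008900 + 0.004614 + 0.015507 + 0.098099 + 0.052987 + 0.028836 = 0.208943.
So 1/D = 4.7860, i.e. 4.79 to 2 decimal places.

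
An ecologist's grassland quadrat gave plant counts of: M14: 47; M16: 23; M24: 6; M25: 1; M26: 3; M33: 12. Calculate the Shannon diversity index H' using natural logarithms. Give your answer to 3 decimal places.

1.294

Total N = 47+23+6+1+3+12 = 92, so the proportions are 0.51087, 0.25, 0.06522, 0.01087, 0.03261, 0.13043 (working shown to 5 dp, full precision carried).
Each pᵢ ln pᵢ term: 0.51087×(-0.67164)=-0.34312, 0.25×(-1.38629)=-0.34657, 0.06522×(-2.73003)=-0.17805, 0.01087×(-4.52179)=-0.04915, 0.03261×(-3.42318)=-0.11163, 0.13043×(-2.03688)=-0.26568.
Sum = -1.29420, so H' = 1.294.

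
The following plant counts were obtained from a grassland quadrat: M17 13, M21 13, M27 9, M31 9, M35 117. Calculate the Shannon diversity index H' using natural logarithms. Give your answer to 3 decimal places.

0.961

Total N = 13+13+9+9+117 = 161, so the proportions are 0.08075, 0.08075, 0.0559, 0.0559, 0.72671 (working shown to 5 dp, full precision carried).
Each pᵢ ln pᵢ term: 0.08075×(-2.51646)=-0.20319, 0.08075×(-2.51646)=-0.20319, 0.0559×(-2.88418)=-0.16123, 0.0559×(-2.88418)=-0.16123, 0.72671×(-0.31923)=-0.23199.
Sum = -0.96083, so H' = 0.961.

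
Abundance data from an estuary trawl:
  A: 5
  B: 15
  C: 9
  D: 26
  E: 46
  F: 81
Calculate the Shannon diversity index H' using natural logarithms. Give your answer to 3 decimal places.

Total N = 5+15+9+26+46+81 = 182, so the proportions are 0.02747, 0.08242, 0.04945, 0.14286, 0.25275, 0.44505 (working shown to 5 dp, full precision carried).
Each pᵢ ln pᵢ term: 0.02747×(-3.59457)=-0.09875, 0.08242×(-2.49596)=-0.20571, 0.04945×(-3.00678)=-0.14869, 0.14286×(-1.94591)=-0.27799, 0.25275×(-1.37537)=-0.34762, 0.44505×(-0.80956)=-0.36030.
Sum = -1.43905, so H' = 1.439.

1.439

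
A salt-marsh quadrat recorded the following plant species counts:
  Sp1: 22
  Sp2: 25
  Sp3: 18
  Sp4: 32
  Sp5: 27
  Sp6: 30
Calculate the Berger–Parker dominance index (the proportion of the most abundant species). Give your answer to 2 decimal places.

Total N = 22+25+18+32+27+30 = 154, so the proportions are 0.1429, 0.1623, 0.1169, 0.2078, 0.1753, 0.1948 (working shown to 4 dp, full precision carried).
The largest proportion is 0.2078, i.e. d = 0.21 to 2 decimal places.

0.21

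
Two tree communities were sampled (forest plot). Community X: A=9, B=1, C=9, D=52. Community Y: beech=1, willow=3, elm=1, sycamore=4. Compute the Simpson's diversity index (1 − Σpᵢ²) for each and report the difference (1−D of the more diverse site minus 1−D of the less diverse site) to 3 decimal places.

0.235

Community X: N=71, proportions 0.126761, 0.014085, 0.126761, 0.732394, giving 1−D = 0.431264 (working shown to 6 dp, full precision carried).
Community Y: N=9, proportions 0.111111, 0.333333, 0.111111, 0.444444, giving 1−D = 0.666667.
Difference = |0.431264 − 0.666667| = 0.235403, i.e. 0.235 to 3 decimal places.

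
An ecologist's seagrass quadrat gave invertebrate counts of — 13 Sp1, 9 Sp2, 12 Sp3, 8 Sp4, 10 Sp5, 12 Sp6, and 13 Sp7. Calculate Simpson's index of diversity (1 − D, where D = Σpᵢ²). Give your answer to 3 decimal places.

Total N = 13+9+12+8+10+12+13 = 77, so the proportions are 0.16883, 0.11688, 0.15584, 0.1039, 0.12987, 0.15584, 0.16883 (working shown to 5 dp, full precision carried).
D = 0.16883² + 0.11688² + 0.15584² + 0.1039² + 0.12987² + 0.15584² + 0.16883² = 0.02850 + 0.01366 + 0.02429 + 0.01079 + 0.01687 + 0.02429 + 0.02850 = 0.14691.
So 1 − D = 0.85309, i.e. 0.853 to 3 decimal places.

0.853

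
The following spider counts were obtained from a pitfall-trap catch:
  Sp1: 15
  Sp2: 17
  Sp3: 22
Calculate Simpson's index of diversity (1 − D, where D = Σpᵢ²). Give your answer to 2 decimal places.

Total N = 15+17+22 = 54, so the proportions are 0.2778, 0.3148, 0.4074 (working shown to 4 dp, full precision carried).
D = 0.2778² + 0.3148² + 0.4074² = 0.0772 + 0.0991 + 0.1660 = 0.3422.
So 1 − D = 0.6578, i.e. 0.66 to 2 decimal places.

0.66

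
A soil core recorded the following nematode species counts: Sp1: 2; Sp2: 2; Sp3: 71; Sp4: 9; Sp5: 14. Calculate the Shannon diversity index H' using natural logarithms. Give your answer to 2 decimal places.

0.89

Total N = 2+2+71+9+14 = 98, so the proportions are 0.0204, 0.0204, 0.7245, 0.0918, 0.1429 (working shown to 4 dp, full precision carried).
Each pᵢ ln pᵢ term: 0.0204×(-3.8918)=-0.0794, 0.0204×(-3.8918)=-0.0794, 0.7245×(-0.3223)=-0.2335, 0.0918×(-2.3877)=-0.2193, 0.1429×(-1.9459)=-0.2780.
Sum = -0.8896, so H' = 0.89.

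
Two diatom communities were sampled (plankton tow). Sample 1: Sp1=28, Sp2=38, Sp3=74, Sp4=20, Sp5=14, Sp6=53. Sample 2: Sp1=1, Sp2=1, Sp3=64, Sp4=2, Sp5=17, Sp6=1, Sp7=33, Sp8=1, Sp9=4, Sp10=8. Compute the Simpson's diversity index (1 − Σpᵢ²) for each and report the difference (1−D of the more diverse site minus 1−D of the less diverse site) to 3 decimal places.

Sample 1: N=227, proportions 0.123348, 0.167401, 0.325991, 0.088106, 0.061674, 0.23348, giving 1−D = 0.784413 (working shown to 6 dp, full precision carried).
Sample 2: N=132, proportions 0.007576, 0.007576, 0.484848, 0.015152, 0.128788, 0.007576, 0.25, 0.007576, 0.030303, 0.060606, giving 1−D = 0.680785.
Difference = |0.784413 − 0.680785| = 0.103628, i.e. 0.104 to 3 decimal places.

0.104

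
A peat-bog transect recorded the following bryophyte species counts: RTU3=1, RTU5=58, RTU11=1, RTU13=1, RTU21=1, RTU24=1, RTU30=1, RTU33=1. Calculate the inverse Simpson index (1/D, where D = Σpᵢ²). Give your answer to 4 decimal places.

Total N = 1+58+1+1+1+1+1+1 = 65, so the proportions are 0.0153846, 0.8923077, 0.0153846, 0.0153846, 0.0153846, 0.0153846, 0.0153846, 0.0153846 (working shown to 7 dp, full precision carried).
D = 0.0153846² + 0.8923077² + 0.0153846² + 0.0153846² + 0.0153846² + 0.0153846² + 0.0153846² + 0.0153846² = 0.0002367 + 0.7962130 + 0.0002367 + 0.0002367 + 0.0002367 + 0.0002367 + 0.0002367 + 0.0002367 = 0.7978698.
So 1/D = 1.253337, i.e. 1.2533 to 4 decimal places.

1.2533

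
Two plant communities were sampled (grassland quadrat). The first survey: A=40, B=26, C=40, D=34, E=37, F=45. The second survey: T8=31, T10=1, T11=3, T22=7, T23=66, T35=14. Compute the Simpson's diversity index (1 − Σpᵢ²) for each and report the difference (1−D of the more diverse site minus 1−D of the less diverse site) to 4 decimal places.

The first survey: N=222, proportions 0.18018018, 0.117117117, 0.18018018, 0.153153153, 0.166666667, 0.202702703, giving 1−D = 0.829031734 (working shown to 9 dp, full precision carried).
The second survey: N=122, proportions 0.254098361, 0.008196721, 0.024590164, 0.057377049, 0.540983607, 0.114754098, giving 1−D = 0.625638269.
Difference = |0.829031734 − 0.625638269| = 0.203393465, i.e. 0.2034 to 4 decimal places.

0.2034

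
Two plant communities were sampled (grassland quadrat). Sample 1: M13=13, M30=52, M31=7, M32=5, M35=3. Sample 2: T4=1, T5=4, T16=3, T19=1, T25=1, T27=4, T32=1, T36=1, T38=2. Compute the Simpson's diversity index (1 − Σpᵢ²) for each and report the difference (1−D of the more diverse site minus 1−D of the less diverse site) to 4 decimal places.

Sample 1: N=80, proportions 0.1625, 0.65, 0.0875, 0.0625, 0.0375, giving 1−D = 0.538125 (working shown to 6 dp, full precision carried).
Sample 2: N=18, proportions 0.055556, 0.222222, 0.166667, 0.055556, 0.055556, 0.222222, 0.055556, 0.055556, 0.111111, giving 1−D = 0.845679.
Difference = |0.538125 − 0.845679| = 0.307554, i.e. 0.3076 to 4 decimal places.

0.3076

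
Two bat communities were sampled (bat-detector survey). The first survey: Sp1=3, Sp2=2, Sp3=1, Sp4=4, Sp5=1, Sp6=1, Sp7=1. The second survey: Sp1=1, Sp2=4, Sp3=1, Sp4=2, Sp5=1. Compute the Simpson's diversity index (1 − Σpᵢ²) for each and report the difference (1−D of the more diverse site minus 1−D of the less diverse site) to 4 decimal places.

0.0887

The first survey: N=13, proportions 0.2307692, 0.1538462, 0.0769231, 0.3076923, 0.0769231, 0.0769231, 0.0769231, giving 1−D = 0.8047337 (working shown to 7 dp, full precision carried).
The second survey: N=9, proportions 0.1111111, 0.4444444, 0.1111111, 0.2222222, 0.1111111, giving 1−D = 0.7160494.
Difference = |0.8047337 − 0.7160494| = 0.0886843, i.e. 0.0887 to 4 decimal places.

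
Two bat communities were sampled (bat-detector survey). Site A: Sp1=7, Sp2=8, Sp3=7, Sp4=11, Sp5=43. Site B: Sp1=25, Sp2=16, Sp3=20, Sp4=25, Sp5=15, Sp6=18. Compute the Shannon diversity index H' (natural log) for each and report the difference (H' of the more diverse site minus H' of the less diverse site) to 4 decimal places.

0.4936

Site A: N=76, proportions 0.092105, 0.105263, 0.092105, 0.144737, 0.565789, giving H' = 1.278276 (working shown to 6 dp, full precision carried).
Site B: N=119, proportions 0.210084, 0.134454, 0.168067, 0.210084, 0.12605, 0.151261, giving H' = 1.771835.
Difference = |1.278276 − 1.771835| = 0.493559, i.e. 0.4936 to 4 decimal places.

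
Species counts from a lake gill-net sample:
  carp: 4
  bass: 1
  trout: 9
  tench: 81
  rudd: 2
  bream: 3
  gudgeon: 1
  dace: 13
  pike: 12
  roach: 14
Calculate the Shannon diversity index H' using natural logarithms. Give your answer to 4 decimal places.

1.4698

Total N = 4+1+9+81+2+3+1+13+12+14 = 140, so the proportions are 0.028571, 0.007143, 0.064286, 0.578571, 0.014286, 0.021429, 0.007143, 0.092857, 0.085714, 0.1 (working shown to 6 dp, full precision carried).
Each pᵢ ln pᵢ term: 0.028571×(-3.555348)=-0.101581, 0.007143×(-4.941642)=-0.035297, 0.064286×(-2.744418)=-0.176427, 0.578571×(-0.547193)=-0.316590, 0.014286×(-4.248495)=-0.060693, 0.021429×(-3.843030)=-0.082351, 0.007143×(-4.941642)=-0.035297, 0.092857×(-2.376693)=-0.220693, 0.085714×(-2.456736)=-0.210577, 0.1×(-2.302585)=-0.230259.
Sum = -1.469766, so H' = 1.4698.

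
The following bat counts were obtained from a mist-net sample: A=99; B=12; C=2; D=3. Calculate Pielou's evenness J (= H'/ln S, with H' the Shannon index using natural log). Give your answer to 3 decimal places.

Total N = 99+12+2+3 = 116, so the proportions are 0.85345, 0.10345, 0.01724, 0.02586 (working shown to 5 dp, full precision carried).
H' = −Σ pᵢ ln pᵢ = −((-0.13525) + (-0.23469) + (-0.07001) + (-0.09453)) = 0.53447.
With S = 4 species, ln S = 1.38629, so J = 0.53447/1.38629 = 0.38554, i.e. 0.386 to 3 decimal places.

0.386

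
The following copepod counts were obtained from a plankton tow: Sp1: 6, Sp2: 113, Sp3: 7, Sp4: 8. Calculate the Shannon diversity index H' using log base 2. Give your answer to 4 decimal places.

0.8732

Total N = 6+113+7+8 = 134, so the proportions are 0.044776, 0.843284, 0.052239, 0.059701 (working shown to 6 dp, full precision carried).
Each pᵢ log₂ pᵢ term: 0.044776×(-4.481127)=-0.200647, 0.843284×(-0.245910)=-0.207372, 0.052239×(-4.258734)=-0.222471, 0.059701×(-4.066089)=-0.242752.
Sum = -0.873242, so H' = 0.8732.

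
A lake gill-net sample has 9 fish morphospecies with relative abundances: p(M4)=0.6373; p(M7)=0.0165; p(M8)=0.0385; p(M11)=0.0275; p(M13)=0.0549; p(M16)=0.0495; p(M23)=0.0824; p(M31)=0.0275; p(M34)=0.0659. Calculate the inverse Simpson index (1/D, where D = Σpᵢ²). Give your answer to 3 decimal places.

D = 0.6373² + 0.0165² + 0.0385² + 0.0275² + 0.0549² + 0.0495² + 0.0824² + 0.0275² + 0.0659² = 0.406151 + 0.000272 + 0.001482 + 0.000756 + 0.003014 + 0.002450 + 0.006790 + 0.000756 + 0.004343 = 0.426015 (working shown to 6 dp, full precision carried).
So 1/D = 2.34733, i.e. 2.347 to 3 decimal places.

2.347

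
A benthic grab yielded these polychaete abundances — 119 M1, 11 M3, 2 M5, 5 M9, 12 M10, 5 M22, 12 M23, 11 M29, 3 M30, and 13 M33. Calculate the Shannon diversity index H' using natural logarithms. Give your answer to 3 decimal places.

1.453

Total N = 119+11+2+5+12+5+12+11+3+13 = 193, so the proportions are 0.61658, 0.05699, 0.01036, 0.02591, 0.06218, 0.02591, 0.06218, 0.05699, 0.01554, 0.06736 (working shown to 5 dp, full precision carried).
Each pᵢ ln pᵢ term: 0.61658×(-0.48357)=-0.29816, 0.05699×(-2.86479)=-0.16328, 0.01036×(-4.56954)=-0.04735, 0.02591×(-3.65325)=-0.09464, 0.06218×(-2.77778)=-0.17271, 0.02591×(-3.65325)=-0.09464, 0.06218×(-2.77778)=-0.17271, 0.05699×(-2.86479)=-0.16328, 0.01554×(-4.16408)=-0.06473, 0.06736×(-2.69774)=-0.18171.
Sum = -1.45322, so H' = 1.453.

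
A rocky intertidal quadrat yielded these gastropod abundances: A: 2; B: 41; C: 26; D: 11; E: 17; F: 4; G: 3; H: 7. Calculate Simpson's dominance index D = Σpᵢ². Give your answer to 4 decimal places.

Total N = 2+41+26+11+17+4+3+7 = 111, so the proportions are 0.018018, 0.369369, 0.234234, 0.099099, 0.153153, 0.036036, 0.027027, 0.063063 (working shown to 6 dp, full precision carried).
D = 0.018018² + 0.369369² + 0.234234² + 0.099099² + 0.153153² + 0.036036² + 0.027027² + 0.063063² = 0.000325 + 0.136434 + 0.054866 + 0.009821 + 0.023456 + 0.001299 + 0.000730 + 0.003977 = 0.230907.
To 4 decimal places, D = 0.2309.

0.2309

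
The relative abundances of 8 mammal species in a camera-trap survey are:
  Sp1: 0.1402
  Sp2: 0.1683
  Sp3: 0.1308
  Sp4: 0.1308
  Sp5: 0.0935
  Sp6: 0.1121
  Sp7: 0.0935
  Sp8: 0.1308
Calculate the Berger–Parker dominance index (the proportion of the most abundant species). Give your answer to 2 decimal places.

0.17

The largest proportion is 0.1683, i.e. d = 0.17 to 2 decimal places.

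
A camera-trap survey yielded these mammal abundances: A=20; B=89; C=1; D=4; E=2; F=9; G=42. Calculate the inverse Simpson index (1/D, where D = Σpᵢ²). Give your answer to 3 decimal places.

Total N = 20+89+1+4+2+9+42 = 167, so the proportions are 0.11976, 0.532934, 0.005988, 0.023952, 0.011976, 0.053892, 0.251497 (working shown to 6 dp, full precision carried).
D = 0.11976² + 0.532934² + 0.005988² + 0.023952² + 0.011976² + 0.053892² + 0.251497² = 0.014343 + 0.284019 + 0.000036 + 0.000574 + 0.000143 + 0.002904 + 0.063251 = 0.365269.
So 1/D = 2.73770, i.e. 2.738 to 3 decimal places.

2.738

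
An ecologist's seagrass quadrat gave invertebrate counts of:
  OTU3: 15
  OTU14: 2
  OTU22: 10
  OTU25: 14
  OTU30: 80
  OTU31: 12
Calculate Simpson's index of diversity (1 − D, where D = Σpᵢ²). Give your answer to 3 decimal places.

Total N = 15+2+10+14+80+12 = 133, so the proportions are 0.11278, 0.01504, 0.07519, 0.10526, 0.6015, 0.09023 (working shown to 5 dp, full precision carried).
D = 0.11278² + 0.01504² + 0.07519² + 0.10526² + 0.6015² + 0.09023² = 0.01272 + 0.00023 + 0.00565 + 0.01108 + 0.36181 + 0.00814 = 0.39963.
So 1 − D = 0.60037, i.e. 0.600 to 3 decimal places.

0.600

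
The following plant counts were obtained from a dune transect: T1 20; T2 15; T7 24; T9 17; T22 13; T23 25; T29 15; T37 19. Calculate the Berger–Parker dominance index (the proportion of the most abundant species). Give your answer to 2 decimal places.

Total N = 20+15+24+17+13+25+15+19 = 148, so the proportions are 0.1351, 0.1014, 0.1622, 0.1149, 0.0878, 0.1689, 0.1014, 0.1284 (working shown to 4 dp, full precision carried).
The largest proportion is 0.1689, i.e. d = 0.17 to 2 decimal places.

0.17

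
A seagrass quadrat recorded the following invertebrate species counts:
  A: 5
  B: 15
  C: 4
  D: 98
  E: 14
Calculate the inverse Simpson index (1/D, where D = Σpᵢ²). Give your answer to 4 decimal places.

Total N = 5+15+4+98+14 = 136, so the proportions are 0.0367647, 0.1102941, 0.0294118, 0.7205882, 0.1029412 (working shown to 7 dp, full precision carried).
D = 0.0367647² + 0.1102941² + 0.0294118² + 0.7205882² + 0.1029412² = 0.0013516 + 0.0121648 + 0.0008651 + 0.5192474 + 0.0105969 = 0.5442258.
So 1/D = 1.837473, i.e. 1.8375 to 4 decimal places.

1.8375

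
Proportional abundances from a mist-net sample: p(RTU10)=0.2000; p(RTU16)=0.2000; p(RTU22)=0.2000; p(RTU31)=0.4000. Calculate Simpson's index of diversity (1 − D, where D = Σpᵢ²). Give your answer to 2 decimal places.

0.72

D = 0.2² + 0.2² + 0.2² + 0.4² = 0.0400 + 0.0400 + 0.0400 + 0.1600 = 0.2800 (working shown to 4 dp, full precision carried).
So 1 − D = 0.7200, i.e. 0.72 to 2 decimal places.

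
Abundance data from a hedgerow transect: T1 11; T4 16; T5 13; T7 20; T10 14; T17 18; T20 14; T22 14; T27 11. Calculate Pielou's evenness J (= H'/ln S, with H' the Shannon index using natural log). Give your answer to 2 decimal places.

Total N = 11+16+13+20+14+18+14+14+11 = 131, so the proportions are 0.084, 0.1221, 0.0992, 0.1527, 0.1069, 0.1374, 0.1069, 0.1069, 0.084 (working shown to 4 dp, full precision carried).
H' = −Σ pᵢ ln pᵢ = −((-0.2080) + (-0.2568) + (-0.2293) + (-0.2869) + (-0.2390) + (-0.2727) + (-0.2390) + (-0.2390) + (-0.2080)) = 2.1787.
With S = 9 species, ln S = 2.1972, so J = 2.1787/2.1972 = 0.9916, i.e. 0.99 to 2 decimal places.

0.99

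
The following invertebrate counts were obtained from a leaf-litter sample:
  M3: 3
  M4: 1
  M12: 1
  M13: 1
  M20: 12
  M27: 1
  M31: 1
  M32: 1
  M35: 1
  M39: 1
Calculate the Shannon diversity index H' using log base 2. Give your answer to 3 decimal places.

Total N = 3+1+1+1+12+1+1+1+1+1 = 23, so the proportions are 0.13043, 0.04348, 0.04348, 0.04348, 0.52174, 0.04348, 0.04348, 0.04348, 0.04348, 0.04348 (working shown to 5 dp, full precision carried).
Each pᵢ log₂ pᵢ term: 0.13043×(-2.93860)=-0.38330, 0.04348×(-4.52356)=-0.19668, 0.04348×(-4.52356)=-0.19668, 0.04348×(-4.52356)=-0.19668, 0.52174×(-0.93860)=-0.48970, 0.04348×(-4.52356)=-0.19668, 0.04348×(-4.52356)=-0.19668, 0.04348×(-4.52356)=-0.19668, 0.04348×(-4.52356)=-0.19668, 0.04348×(-4.52356)=-0.19668.
Sum = -2.44641, so H' = 2.446.

2.446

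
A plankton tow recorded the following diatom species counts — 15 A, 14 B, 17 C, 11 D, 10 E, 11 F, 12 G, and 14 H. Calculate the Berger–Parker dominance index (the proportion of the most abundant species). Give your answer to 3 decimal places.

Total N = 15+14+17+11+10+11+12+14 = 104, so the proportions are 0.14423, 0.13462, 0.16346, 0.10577, 0.09615, 0.10577, 0.11538, 0.13462 (working shown to 5 dp, full precision carried).
The largest proportion is 0.16346, i.e. d = 0.163 to 3 decimal places.

0.163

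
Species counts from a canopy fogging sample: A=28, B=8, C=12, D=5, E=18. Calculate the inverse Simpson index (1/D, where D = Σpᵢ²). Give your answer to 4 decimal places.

3.7591

Total N = 28+8+12+5+18 = 71, so the proportions are 0.3943662, 0.11267606, 0.16901408, 0.07042254, 0.25352113 (working shown to 8 dp, full precision carried).
D = 0.3943662² + 0.11267606² + 0.16901408² + 0.07042254² + 0.25352113² = 0.15552470 + 0.01269589 + 0.02856576 + 0.00495933 + 0.06427296 = 0.26601865.
So 1/D = 3.759135, i.e. 3.7591 to 4 decimal places.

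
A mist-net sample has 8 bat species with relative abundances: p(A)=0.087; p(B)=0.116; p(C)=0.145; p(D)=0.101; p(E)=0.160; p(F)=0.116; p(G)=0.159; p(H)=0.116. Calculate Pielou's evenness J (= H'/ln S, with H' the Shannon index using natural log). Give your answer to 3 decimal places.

0.990

H' = −Σ pᵢ ln pᵢ = −((-0.21244) + (-0.24988) + (-0.28000) + (-0.23156) + (-0.29321) + (-0.24988) + (-0.29238) + (-0.24988)) = 2.05923 (working shown to 5 dp, full precision carried).
With S = 8 species, ln S = 2.07944, so J = 2.05923/2.07944 = 0.99028, i.e. 0.990 to 3 decimal places.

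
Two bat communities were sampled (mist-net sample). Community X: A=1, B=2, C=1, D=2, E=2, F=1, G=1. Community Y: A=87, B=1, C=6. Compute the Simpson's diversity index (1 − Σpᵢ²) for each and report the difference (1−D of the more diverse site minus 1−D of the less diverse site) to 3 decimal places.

0.701

Community X: N=10, proportions 0.1, 0.2, 0.1, 0.2, 0.2, 0.1, 0.1, giving 1−D = 0.84000 (working shown to 5 dp, full precision carried).
Community Y: N=94, proportions 0.92553, 0.01064, 0.06383, giving 1−D = 0.13920.
Difference = |0.84000 − 0.13920| = 0.70080, i.e. 0.701 to 3 decimal places.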